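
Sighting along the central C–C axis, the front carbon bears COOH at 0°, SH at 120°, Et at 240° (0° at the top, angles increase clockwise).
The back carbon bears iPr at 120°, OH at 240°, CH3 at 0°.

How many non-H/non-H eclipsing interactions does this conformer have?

Non-H eclipsing pairs: COOH(0°)/CH3(0°); SH(120°)/iPr(120°); Et(240°)/OH(240°) — 3 interactions.

3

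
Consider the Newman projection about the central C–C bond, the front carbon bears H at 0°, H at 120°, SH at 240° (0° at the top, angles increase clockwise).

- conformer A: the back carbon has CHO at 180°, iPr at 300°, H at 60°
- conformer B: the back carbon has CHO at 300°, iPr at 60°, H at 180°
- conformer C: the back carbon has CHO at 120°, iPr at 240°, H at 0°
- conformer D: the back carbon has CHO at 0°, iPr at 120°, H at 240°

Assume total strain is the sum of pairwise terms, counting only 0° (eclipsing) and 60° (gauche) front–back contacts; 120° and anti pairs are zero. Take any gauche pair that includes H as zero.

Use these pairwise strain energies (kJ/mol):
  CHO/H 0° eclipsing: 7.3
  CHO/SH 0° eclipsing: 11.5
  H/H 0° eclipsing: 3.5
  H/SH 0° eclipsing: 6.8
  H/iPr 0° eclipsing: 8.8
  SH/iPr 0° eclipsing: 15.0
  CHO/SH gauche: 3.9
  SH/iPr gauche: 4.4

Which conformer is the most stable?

A is staggered. SH at 240° is gauche with CHO at 180° (3.9); SH at 240° is gauche with iPr at 300° (4.4). Total 8.3 kJ/mol.
B is staggered. SH at 240° is gauche with CHO at 300° (3.9). Total 3.9 kJ/mol.
C is eclipsed. H at 0° is eclipsed with H at 0° (3.5); H at 120° is eclipsed with CHO at 120° (7.3); SH at 240° is eclipsed with iPr at 240° (15.0). Total 25.8 kJ/mol.
D is eclipsed. H at 0° is eclipsed with CHO at 0° (7.3); H at 120° is eclipsed with iPr at 120° (8.8); SH at 240° is eclipsed with H at 240° (6.8). Total 22.9 kJ/mol.
B has the lowest total (3.9 kJ/mol).

B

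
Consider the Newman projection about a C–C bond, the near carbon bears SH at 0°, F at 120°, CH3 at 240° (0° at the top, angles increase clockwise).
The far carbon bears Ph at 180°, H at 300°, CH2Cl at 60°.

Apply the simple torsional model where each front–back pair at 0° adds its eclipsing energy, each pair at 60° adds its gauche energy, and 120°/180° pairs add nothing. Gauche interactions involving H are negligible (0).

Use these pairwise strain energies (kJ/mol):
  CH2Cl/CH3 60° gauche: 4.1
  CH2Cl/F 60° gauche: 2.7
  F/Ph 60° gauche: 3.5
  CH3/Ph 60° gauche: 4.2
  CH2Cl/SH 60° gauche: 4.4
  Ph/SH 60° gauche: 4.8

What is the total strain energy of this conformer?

14.8 kJ/mol

This conformer (staggered): SH(0°)/CH2Cl(60°) gauche 4.4; F(120°)/Ph(180°) gauche 3.5; F(120°)/CH2Cl(60°) gauche 2.7; CH3(240°)/Ph(180°) gauche 4.2 → 14.8 kJ/mol.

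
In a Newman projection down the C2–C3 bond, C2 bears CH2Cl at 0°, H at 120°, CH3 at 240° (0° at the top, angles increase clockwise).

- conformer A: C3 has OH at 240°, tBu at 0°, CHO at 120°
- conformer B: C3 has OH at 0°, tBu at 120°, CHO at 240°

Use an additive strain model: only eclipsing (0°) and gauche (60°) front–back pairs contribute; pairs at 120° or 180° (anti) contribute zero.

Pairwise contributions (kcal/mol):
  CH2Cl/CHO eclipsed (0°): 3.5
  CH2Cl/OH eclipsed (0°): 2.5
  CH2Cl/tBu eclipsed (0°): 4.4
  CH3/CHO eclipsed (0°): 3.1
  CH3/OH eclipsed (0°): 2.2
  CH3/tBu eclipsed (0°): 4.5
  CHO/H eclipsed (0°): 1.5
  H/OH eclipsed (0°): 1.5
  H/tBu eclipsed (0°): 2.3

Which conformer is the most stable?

A (eclipsed): CH2Cl(0°)/tBu(0°) eclipsed 4.4; H(120°)/CHO(120°) eclipsed 1.5; CH3(240°)/OH(240°) eclipsed 2.2 → 8.1 kcal/mol.
B (eclipsed): CH2Cl(0°)/OH(0°) eclipsed 2.5; H(120°)/tBu(120°) eclipsed 2.3; CH3(240°)/CHO(240°) eclipsed 3.1 → 7.9 kcal/mol.
B has the lowest total (7.9 kcal/mol).

B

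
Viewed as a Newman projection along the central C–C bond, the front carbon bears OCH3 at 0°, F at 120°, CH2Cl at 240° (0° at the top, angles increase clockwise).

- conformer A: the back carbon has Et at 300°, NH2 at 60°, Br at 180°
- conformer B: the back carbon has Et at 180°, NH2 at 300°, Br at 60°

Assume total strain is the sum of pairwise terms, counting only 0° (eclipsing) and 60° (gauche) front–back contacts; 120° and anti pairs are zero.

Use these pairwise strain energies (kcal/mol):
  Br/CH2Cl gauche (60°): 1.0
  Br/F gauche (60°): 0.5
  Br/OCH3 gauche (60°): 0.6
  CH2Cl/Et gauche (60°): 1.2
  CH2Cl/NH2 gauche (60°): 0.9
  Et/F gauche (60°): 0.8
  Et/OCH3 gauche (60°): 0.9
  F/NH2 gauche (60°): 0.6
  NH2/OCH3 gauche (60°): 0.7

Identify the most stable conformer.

A (staggered): OCH3(0°)/Et(300°) gauche 0.9; OCH3(0°)/NH2(60°) gauche 0.7; F(120°)/NH2(60°) gauche 0.6; F(120°)/Br(180°) gauche 0.5; CH2Cl(240°)/Et(300°) gauche 1.2; CH2Cl(240°)/Br(180°) gauche 1.0 → 4.9 kcal/mol.
B (staggered): OCH3(0°)/NH2(300°) gauche 0.7; OCH3(0°)/Br(60°) gauche 0.6; F(120°)/Et(180°) gauche 0.8; F(120°)/Br(60°) gauche 0.5; CH2Cl(240°)/Et(180°) gauche 1.2; CH2Cl(240°)/NH2(300°) gauche 0.9 → 4.7 kcal/mol.
B has the lowest total (4.7 kcal/mol).

B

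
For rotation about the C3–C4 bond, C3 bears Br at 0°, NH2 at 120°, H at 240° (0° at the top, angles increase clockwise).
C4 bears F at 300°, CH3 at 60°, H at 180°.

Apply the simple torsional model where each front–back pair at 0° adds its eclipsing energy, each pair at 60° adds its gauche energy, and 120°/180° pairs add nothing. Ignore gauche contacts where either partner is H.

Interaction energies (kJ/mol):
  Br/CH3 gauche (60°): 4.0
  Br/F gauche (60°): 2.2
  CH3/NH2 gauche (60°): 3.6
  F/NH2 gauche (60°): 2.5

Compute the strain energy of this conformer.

9.8 kJ/mol

This conformer (staggered): Br(0°)/F(300°) gauche 2.2; Br(0°)/CH3(60°) gauche 4.0; NH2(120°)/CH3(60°) gauche 3.6 → 9.8 kJ/mol.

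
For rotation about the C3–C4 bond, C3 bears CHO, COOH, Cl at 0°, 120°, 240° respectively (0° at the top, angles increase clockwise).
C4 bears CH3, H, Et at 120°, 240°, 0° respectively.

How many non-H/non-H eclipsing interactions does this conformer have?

Non-H eclipsing pairs: CHO(0°)/Et(0°); COOH(120°)/CH3(120°) — 2 interactions.

2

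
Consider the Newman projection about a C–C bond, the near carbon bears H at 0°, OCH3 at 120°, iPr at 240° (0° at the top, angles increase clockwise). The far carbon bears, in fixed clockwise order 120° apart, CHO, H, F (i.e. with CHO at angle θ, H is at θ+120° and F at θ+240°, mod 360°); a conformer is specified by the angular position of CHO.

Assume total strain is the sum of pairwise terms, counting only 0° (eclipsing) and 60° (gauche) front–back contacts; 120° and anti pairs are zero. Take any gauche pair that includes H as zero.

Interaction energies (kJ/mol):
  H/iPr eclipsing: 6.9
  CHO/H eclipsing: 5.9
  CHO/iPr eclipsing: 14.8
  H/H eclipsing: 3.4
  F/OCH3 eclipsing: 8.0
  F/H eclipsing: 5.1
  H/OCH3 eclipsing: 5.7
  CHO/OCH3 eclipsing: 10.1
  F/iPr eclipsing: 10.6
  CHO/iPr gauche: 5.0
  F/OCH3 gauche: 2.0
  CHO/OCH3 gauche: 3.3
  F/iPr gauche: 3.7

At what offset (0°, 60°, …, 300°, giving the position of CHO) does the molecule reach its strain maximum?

240°

CHO at 0° (eclipsed): H–CHO eclipsed, OCH3–H eclipsed, iPr–F eclipsed; 5.9 + 5.7 + 10.6 = 22.2 kJ/mol.
CHO at 60° (staggered): OCH3–CHO gauche, iPr–F gauche; 3.3 + 3.7 = 7.0 kJ/mol.
CHO at 120° (eclipsed): H–F eclipsed, OCH3–CHO eclipsed, iPr–H eclipsed; 5.1 + 10.1 + 6.9 = 22.1 kJ/mol.
CHO at 180° (staggered): OCH3–CHO gauche, OCH3–F gauche, iPr–CHO gauche; 3.3 + 2.0 + 5.0 = 10.3 kJ/mol.
CHO at 240° (eclipsed): H–H eclipsed, OCH3–F eclipsed, iPr–CHO eclipsed; 3.4 + 8.0 + 14.8 = 26.2 kJ/mol.
CHO at 300° (staggered): OCH3–F gauche, iPr–CHO gauche, iPr–F gauche; 2.0 + 5.0 + 3.7 = 10.7 kJ/mol.
The maximum (26.2 kJ/mol) occurs with CHO at 240°.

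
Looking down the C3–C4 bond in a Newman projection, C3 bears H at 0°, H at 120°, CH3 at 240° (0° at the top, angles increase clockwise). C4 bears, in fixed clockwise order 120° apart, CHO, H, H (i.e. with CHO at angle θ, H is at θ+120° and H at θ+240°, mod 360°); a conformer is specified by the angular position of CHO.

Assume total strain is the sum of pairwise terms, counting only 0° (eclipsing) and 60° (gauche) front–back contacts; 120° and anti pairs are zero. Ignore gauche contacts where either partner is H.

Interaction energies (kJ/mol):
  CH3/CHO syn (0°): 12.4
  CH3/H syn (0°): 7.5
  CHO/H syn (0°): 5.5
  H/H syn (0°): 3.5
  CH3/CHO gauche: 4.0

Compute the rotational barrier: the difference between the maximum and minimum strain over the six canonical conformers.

19.4 kJ/mol

CHO at 0° (eclipsed): H–CHO eclipsed, H–H eclipsed, CH3–H eclipsed; 5.5 + 3.5 + 7.5 = 16.5 kJ/mol.
CHO at 60° (staggered): no non-H gauche contacts → 0.0 kJ/mol.
CHO at 120° (eclipsed): H–H eclipsed, H–CHO eclipsed, CH3–H eclipsed; 3.5 + 5.5 + 7.5 = 16.5 kJ/mol.
CHO at 180° (staggered): CH3–CHO gauche; 4.0 = 4.0 kJ/mol.
CHO at 240° (eclipsed): H–H eclipsed, H–H eclipsed, CH3–CHO eclipsed; 3.5 + 3.5 + 12.4 = 19.4 kJ/mol.
CHO at 300° (staggered): CH3–CHO gauche; 4.0 = 4.0 kJ/mol.
Max at 240° (19.4 kJ/mol), min at 60° (0.0 kJ/mol); barrier = 19.4 kJ/mol.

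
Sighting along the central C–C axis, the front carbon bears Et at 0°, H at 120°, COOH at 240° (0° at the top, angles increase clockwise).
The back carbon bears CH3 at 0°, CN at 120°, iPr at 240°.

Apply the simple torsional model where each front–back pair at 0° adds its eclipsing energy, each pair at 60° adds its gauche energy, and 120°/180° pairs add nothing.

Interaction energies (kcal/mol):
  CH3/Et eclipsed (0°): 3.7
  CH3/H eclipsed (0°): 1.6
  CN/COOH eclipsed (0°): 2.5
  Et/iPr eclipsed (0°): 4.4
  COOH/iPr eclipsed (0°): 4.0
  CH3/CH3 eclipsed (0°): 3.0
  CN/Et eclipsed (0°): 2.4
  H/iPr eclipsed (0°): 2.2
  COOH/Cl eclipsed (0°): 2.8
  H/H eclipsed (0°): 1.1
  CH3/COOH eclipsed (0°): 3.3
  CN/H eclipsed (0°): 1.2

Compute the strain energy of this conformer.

8.9 kcal/mol

This conformer (eclipsed): Et–CH3 eclipsed, H–CN eclipsed, COOH–iPr eclipsed; 3.7 + 1.2 + 4.0 = 8.9 kcal/mol.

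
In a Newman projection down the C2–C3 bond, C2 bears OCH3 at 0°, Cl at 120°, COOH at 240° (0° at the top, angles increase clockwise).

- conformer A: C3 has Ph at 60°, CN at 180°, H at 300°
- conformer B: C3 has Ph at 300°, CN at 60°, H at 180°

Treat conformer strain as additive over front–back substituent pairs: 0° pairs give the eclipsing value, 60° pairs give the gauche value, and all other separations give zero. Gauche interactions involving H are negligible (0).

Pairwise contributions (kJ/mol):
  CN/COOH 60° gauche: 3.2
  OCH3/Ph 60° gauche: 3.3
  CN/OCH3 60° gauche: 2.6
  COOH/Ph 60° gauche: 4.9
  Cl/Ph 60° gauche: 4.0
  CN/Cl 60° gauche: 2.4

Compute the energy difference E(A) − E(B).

A (staggered): OCH3(0°)/Ph(60°) gauche 3.3; Cl(120°)/Ph(60°) gauche 4.0; Cl(120°)/CN(180°) gauche 2.4; COOH(240°)/CN(180°) gauche 3.2 → 12.9 kJ/mol.
B (staggered): OCH3(0°)/Ph(300°) gauche 3.3; OCH3(0°)/CN(60°) gauche 2.6; Cl(120°)/CN(60°) gauche 2.4; COOH(240°)/Ph(300°) gauche 4.9 → 13.2 kJ/mol.
E(A) − E(B) = 12.9 − 13.2 = -0.3 kJ/mol.

-0.3 kJ/mol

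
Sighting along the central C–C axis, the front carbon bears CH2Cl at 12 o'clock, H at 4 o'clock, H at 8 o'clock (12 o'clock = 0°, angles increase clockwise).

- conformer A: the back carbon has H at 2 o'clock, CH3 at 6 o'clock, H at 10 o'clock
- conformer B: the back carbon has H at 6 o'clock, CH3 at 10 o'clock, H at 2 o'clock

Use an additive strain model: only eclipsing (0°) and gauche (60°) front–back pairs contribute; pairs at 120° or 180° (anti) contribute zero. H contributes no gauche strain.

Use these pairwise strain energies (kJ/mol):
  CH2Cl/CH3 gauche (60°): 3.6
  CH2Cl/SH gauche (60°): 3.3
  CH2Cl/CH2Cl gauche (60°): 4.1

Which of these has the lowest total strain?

A (staggered): no non-H gauche contacts → 0.0 kJ/mol.
B (staggered): CH2Cl(0°)/CH3(300°) gauche 3.6 → 3.6 kJ/mol.
A has the lowest total (0.0 kJ/mol).

A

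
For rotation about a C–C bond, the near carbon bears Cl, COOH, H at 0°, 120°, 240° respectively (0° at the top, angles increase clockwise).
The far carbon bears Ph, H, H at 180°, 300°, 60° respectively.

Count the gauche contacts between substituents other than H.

1

Non-H gauche pairs: COOH(120°)/Ph(180°) — 1 interaction.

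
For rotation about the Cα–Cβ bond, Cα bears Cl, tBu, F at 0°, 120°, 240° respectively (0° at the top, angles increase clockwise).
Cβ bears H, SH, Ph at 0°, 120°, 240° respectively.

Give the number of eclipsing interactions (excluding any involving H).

Non-H eclipsing pairs: tBu(120°)/SH(120°); F(240°)/Ph(240°) — 2 interactions.

2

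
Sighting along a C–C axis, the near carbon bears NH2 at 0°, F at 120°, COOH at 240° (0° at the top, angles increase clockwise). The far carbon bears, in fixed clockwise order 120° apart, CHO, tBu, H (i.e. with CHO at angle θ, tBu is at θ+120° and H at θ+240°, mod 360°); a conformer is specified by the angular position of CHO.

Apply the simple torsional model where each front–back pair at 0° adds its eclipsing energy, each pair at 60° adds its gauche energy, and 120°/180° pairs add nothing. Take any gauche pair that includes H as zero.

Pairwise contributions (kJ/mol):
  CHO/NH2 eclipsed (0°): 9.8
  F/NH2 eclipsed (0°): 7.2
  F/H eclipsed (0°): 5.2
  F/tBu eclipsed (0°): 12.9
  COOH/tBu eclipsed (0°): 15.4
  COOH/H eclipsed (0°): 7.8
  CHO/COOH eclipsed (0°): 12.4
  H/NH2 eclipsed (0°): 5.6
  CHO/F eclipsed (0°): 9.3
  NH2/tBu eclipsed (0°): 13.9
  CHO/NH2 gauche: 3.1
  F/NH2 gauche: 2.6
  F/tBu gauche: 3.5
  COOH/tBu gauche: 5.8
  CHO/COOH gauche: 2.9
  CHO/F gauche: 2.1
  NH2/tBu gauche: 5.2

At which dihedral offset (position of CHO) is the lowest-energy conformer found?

CHO at 0° (eclipsed): NH2(0°)/CHO(0°) eclipsed 9.8; F(120°)/tBu(120°) eclipsed 12.9; COOH(240°)/H(240°) eclipsed 7.8 → 30.5 kJ/mol.
CHO at 60° (staggered): NH2(0°)/CHO(60°) gauche 3.1; F(120°)/CHO(60°) gauche 2.1; F(120°)/tBu(180°) gauche 3.5; COOH(240°)/tBu(180°) gauche 5.8 → 14.5 kJ/mol.
CHO at 120° (eclipsed): NH2(0°)/H(0°) eclipsed 5.6; F(120°)/CHO(120°) eclipsed 9.3; COOH(240°)/tBu(240°) eclipsed 15.4 → 30.3 kJ/mol.
CHO at 180° (staggered): NH2(0°)/tBu(300°) gauche 5.2; F(120°)/CHO(180°) gauche 2.1; COOH(240°)/CHO(180°) gauche 2.9; COOH(240°)/tBu(300°) gauche 5.8 → 16.0 kJ/mol.
CHO at 240° (eclipsed): NH2(0°)/tBu(0°) eclipsed 13.9; F(120°)/H(120°) eclipsed 5.2; COOH(240°)/CHO(240°) eclipsed 12.4 → 31.5 kJ/mol.
CHO at 300° (staggered): NH2(0°)/CHO(300°) gauche 3.1; NH2(0°)/tBu(60°) gauche 5.2; F(120°)/tBu(60°) gauche 3.5; COOH(240°)/CHO(300°) gauche 2.9 → 14.7 kJ/mol.
The minimum (14.5 kJ/mol) occurs with CHO at 60°.

60°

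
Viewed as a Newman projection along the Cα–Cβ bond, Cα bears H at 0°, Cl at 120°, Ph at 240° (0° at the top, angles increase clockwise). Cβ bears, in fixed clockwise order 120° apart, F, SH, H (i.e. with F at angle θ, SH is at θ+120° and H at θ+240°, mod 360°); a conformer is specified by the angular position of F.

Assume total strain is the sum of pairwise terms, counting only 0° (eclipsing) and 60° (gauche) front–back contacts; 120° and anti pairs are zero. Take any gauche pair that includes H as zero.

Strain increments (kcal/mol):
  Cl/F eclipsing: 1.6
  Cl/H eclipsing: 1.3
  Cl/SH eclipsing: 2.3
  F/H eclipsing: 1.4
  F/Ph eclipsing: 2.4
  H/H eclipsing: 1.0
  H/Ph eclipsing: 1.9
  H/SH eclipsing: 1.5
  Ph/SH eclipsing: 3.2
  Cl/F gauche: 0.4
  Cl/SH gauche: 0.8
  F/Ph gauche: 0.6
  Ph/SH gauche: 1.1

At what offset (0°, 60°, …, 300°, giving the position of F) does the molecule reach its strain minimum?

F at 0° (eclipsed): H–F eclipsed, Cl–SH eclipsed, Ph–H eclipsed; 1.4 + 2.3 + 1.9 = 5.6 kcal/mol.
F at 60° (staggered): Cl–F gauche, Cl–SH gauche, Ph–SH gauche; 0.4 + 0.8 + 1.1 = 2.3 kcal/mol.
F at 120° (eclipsed): H–H eclipsed, Cl–F eclipsed, Ph–SH eclipsed; 1.0 + 1.6 + 3.2 = 5.8 kcal/mol.
F at 180° (staggered): Cl–F gauche, Ph–F gauche, Ph–SH gauche; 0.4 + 0.6 + 1.1 = 2.1 kcal/mol.
F at 240° (eclipsed): H–SH eclipsed, Cl–H eclipsed, Ph–F eclipsed; 1.5 + 1.3 + 2.4 = 5.2 kcal/mol.
F at 300° (staggered): Cl–SH gauche, Ph–F gauche; 0.8 + 0.6 = 1.4 kcal/mol.
The minimum (1.4 kcal/mol) occurs with F at 300°.

300°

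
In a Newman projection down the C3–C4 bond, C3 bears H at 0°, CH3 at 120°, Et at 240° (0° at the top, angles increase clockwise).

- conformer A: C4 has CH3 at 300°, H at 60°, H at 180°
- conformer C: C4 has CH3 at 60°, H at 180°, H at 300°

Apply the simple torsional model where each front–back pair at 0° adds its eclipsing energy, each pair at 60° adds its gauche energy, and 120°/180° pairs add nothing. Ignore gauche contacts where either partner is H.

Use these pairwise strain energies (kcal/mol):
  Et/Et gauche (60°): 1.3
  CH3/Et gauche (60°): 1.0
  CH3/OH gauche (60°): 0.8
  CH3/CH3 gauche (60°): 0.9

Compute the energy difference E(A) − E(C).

+0.1 kcal/mol

A (staggered): Et(240°)/CH3(300°) gauche 1.0 → 1.0 kcal/mol.
C (staggered): CH3(120°)/CH3(60°) gauche 0.9 → 0.9 kcal/mol.
E(A) − E(C) = 1.0 − 0.9 = +0.1 kcal/mol.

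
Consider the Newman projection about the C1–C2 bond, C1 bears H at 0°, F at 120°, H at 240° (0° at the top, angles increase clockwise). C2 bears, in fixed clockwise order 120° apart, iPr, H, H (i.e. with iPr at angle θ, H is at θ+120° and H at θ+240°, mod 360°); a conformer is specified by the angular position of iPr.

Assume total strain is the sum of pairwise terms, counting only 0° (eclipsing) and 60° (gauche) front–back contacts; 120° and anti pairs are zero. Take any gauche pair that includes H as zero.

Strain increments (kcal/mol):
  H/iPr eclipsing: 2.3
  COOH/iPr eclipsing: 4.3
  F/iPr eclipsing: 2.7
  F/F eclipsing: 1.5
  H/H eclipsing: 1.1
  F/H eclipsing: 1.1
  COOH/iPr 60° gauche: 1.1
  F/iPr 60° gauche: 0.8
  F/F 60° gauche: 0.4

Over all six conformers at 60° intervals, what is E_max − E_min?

iPr at 0° (eclipsed): H(0°)/iPr(0°) eclipsed 2.3; F(120°)/H(120°) eclipsed 1.1; H(240°)/H(240°) eclipsed 1.1 → 4.5 kcal/mol.
iPr at 60° (staggered): F(120°)/iPr(60°) gauche 0.8 → 0.8 kcal/mol.
iPr at 120° (eclipsed): H(0°)/H(0°) eclipsed 1.1; F(120°)/iPr(120°) eclipsed 2.7; H(240°)/H(240°) eclipsed 1.1 → 4.9 kcal/mol.
iPr at 180° (staggered): F(120°)/iPr(180°) gauche 0.8 → 0.8 kcal/mol.
iPr at 240° (eclipsed): H(0°)/H(0°) eclipsed 1.1; F(120°)/H(120°) eclipsed 1.1; H(240°)/iPr(240°) eclipsed 2.3 → 4.5 kcal/mol.
iPr at 300° (staggered): no non-H gauche contacts → 0.0 kcal/mol.
Max at 120° (4.9 kcal/mol), min at 300° (0.0 kcal/mol); barrier = 4.9 kcal/mol.

4.9 kcal/mol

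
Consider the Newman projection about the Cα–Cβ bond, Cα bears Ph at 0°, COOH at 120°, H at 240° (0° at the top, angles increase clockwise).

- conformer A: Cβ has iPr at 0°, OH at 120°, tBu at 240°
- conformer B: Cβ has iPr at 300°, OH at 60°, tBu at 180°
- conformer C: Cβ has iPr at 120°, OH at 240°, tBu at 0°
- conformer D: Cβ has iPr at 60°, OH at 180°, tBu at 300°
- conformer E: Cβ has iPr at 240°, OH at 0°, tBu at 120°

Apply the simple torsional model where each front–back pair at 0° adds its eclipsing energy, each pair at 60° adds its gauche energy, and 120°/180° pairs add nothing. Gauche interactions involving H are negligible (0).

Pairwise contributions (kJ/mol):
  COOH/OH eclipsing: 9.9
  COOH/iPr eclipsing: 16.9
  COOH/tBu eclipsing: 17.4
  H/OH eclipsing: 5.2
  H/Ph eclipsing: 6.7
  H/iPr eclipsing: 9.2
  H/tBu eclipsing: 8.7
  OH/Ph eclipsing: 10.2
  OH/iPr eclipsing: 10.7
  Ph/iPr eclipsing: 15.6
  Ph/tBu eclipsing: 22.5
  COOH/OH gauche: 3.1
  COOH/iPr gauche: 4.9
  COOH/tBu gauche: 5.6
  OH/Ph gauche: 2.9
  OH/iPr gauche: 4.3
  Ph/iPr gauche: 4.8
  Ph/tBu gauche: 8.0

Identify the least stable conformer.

C

A is eclipsed. Ph at 0° is eclipsed with iPr at 0° (15.6); COOH at 120° is eclipsed with OH at 120° (9.9); H at 240° is eclipsed with tBu at 240° (8.7). Total 34.2 kJ/mol.
B is staggered. Ph at 0° is gauche with iPr at 300° (4.8); Ph at 0° is gauche with OH at 60° (2.9); COOH at 120° is gauche with OH at 60° (3.1); COOH at 120° is gauche with tBu at 180° (5.6). Total 16.4 kJ/mol.
C is eclipsed. Ph at 0° is eclipsed with tBu at 0° (22.5); COOH at 120° is eclipsed with iPr at 120° (16.9); H at 240° is eclipsed with OH at 240° (5.2). Total 44.6 kJ/mol.
D is staggered. Ph at 0° is gauche with iPr at 60° (4.8); Ph at 0° is gauche with tBu at 300° (8.0); COOH at 120° is gauche with iPr at 60° (4.9); COOH at 120° is gauche with OH at 180° (3.1). Total 20.8 kJ/mol.
E is eclipsed. Ph at 0° is eclipsed with OH at 0° (10.2); COOH at 120° is eclipsed with tBu at 120° (17.4); H at 240° is eclipsed with iPr at 240° (9.2). Total 36.8 kJ/mol.
C has the highest total (44.6 kJ/mol).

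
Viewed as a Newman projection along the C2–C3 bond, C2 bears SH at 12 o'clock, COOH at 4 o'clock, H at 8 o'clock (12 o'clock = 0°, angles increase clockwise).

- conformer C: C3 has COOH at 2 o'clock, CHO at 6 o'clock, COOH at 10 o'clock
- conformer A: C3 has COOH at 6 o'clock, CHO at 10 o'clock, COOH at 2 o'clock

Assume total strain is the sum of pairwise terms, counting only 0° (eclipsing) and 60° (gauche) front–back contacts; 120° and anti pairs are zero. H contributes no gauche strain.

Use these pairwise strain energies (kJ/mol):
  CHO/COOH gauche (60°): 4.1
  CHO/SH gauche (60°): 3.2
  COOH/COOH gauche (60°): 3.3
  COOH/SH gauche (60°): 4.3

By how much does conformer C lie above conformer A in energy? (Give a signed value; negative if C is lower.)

C (staggered): SH–COOH gauche, SH–COOH gauche, COOH–COOH gauche, COOH–CHO gauche; 4.3 + 4.3 + 3.3 + 4.1 = 16.0 kJ/mol.
A (staggered): SH–CHO gauche, SH–COOH gauche, COOH–COOH gauche, COOH–COOH gauche; 3.2 + 4.3 + 3.3 + 3.3 = 14.1 kJ/mol.
E(C) − E(A) = 16.0 − 14.1 = +1.9 kJ/mol.

+1.9 kJ/mol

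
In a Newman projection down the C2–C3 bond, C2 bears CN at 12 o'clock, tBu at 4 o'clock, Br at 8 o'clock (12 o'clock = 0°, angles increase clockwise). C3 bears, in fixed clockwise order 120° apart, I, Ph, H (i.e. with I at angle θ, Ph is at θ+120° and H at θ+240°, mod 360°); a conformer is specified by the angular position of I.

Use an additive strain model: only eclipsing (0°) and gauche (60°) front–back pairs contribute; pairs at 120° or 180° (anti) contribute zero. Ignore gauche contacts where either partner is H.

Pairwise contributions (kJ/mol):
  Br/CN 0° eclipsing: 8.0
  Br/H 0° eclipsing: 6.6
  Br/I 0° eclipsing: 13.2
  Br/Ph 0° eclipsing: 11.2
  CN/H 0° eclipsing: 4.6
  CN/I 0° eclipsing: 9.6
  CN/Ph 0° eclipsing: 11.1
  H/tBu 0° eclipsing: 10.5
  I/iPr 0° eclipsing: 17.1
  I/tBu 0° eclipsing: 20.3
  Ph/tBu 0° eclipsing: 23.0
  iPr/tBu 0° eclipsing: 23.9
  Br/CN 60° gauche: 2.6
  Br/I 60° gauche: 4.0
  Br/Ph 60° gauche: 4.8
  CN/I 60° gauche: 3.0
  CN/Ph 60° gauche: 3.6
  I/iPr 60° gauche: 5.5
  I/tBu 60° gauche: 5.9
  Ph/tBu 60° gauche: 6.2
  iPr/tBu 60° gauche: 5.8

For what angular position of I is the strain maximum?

0°

I at 0° is eclipsed. CN at 0° is eclipsed with I at 0° (9.6); tBu at 120° is eclipsed with Ph at 120° (23.0); Br at 240° is eclipsed with H at 240° (6.6). Total 39.2 kJ/mol.
I at 60° is staggered. CN at 0° is gauche with I at 60° (3.0); tBu at 120° is gauche with I at 60° (5.9); tBu at 120° is gauche with Ph at 180° (6.2); Br at 240° is gauche with Ph at 180° (4.8). Total 19.9 kJ/mol.
I at 120° is eclipsed. CN at 0° is eclipsed with H at 0° (4.6); tBu at 120° is eclipsed with I at 120° (20.3); Br at 240° is eclipsed with Ph at 240° (11.2). Total 36.1 kJ/mol.
I at 180° is staggered. CN at 0° is gauche with Ph at 300° (3.6); tBu at 120° is gauche with I at 180° (5.9); Br at 240° is gauche with I at 180° (4.0); Br at 240° is gauche with Ph at 300° (4.8). Total 18.3 kJ/mol.
I at 240° is eclipsed. CN at 0° is eclipsed with Ph at 0° (11.1); tBu at 120° is eclipsed with H at 120° (10.5); Br at 240° is eclipsed with I at 240° (13.2). Total 34.8 kJ/mol.
I at 300° is staggered. CN at 0° is gauche with I at 300° (3.0); CN at 0° is gauche with Ph at 60° (3.6); tBu at 120° is gauche with Ph at 60° (6.2); Br at 240° is gauche with I at 300° (4.0). Total 16.8 kJ/mol.
The maximum (39.2 kJ/mol) occurs with I at 0°.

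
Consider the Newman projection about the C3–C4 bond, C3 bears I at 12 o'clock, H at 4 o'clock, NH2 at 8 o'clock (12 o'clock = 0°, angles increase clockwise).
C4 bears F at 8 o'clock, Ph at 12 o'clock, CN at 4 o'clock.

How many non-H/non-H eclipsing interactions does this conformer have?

Non-H eclipsing pairs: I(0°)/Ph(0°); NH2(240°)/F(240°) — 2 interactions.

2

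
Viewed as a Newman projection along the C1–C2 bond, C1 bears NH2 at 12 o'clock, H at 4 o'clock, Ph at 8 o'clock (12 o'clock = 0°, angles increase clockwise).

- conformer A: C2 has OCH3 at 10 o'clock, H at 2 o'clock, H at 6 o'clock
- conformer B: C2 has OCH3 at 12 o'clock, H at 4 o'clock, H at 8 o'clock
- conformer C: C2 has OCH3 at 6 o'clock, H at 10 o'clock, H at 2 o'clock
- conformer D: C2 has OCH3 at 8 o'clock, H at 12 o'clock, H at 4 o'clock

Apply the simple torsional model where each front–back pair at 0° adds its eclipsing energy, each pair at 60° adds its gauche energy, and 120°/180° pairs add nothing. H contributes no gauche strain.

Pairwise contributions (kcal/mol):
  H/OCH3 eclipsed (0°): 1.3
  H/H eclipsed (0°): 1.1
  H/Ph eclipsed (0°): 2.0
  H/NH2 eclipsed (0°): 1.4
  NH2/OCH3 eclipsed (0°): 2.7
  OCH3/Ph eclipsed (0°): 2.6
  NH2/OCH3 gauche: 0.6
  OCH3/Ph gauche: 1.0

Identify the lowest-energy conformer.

C

A (staggered): NH2(0°)/OCH3(300°) gauche 0.6; Ph(240°)/OCH3(300°) gauche 1.0 → 1.6 kcal/mol.
B (eclipsed): NH2(0°)/OCH3(0°) eclipsed 2.7; H(120°)/H(120°) eclipsed 1.1; Ph(240°)/H(240°) eclipsed 2.0 → 5.8 kcal/mol.
C (staggered): Ph(240°)/OCH3(180°) gauche 1.0 → 1.0 kcal/mol.
D (eclipsed): NH2(0°)/H(0°) eclipsed 1.4; H(120°)/H(120°) eclipsed 1.1; Ph(240°)/OCH3(240°) eclipsed 2.6 → 5.1 kcal/mol.
C has the lowest total (1.0 kcal/mol).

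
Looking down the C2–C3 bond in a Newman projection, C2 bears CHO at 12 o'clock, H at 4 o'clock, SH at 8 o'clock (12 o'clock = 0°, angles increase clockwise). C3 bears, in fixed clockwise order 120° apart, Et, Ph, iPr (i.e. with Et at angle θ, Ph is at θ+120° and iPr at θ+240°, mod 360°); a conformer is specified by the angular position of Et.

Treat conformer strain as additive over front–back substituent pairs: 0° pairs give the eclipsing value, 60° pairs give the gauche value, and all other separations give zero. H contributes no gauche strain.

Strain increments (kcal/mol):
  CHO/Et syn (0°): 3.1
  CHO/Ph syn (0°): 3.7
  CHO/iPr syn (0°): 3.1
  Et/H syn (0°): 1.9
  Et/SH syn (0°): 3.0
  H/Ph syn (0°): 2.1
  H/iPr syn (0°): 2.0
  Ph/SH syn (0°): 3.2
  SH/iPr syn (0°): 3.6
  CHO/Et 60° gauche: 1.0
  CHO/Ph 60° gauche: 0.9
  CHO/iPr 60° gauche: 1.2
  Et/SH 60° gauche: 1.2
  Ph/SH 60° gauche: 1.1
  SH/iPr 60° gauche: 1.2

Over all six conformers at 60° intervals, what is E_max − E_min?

4.5 kcal/mol

Et at 0° is eclipsed. CHO at 0° is eclipsed with Et at 0° (3.1); H at 120° is eclipsed with Ph at 120° (2.1); SH at 240° is eclipsed with iPr at 240° (3.6). Total 8.8 kcal/mol.
Et at 60° is staggered. CHO at 0° is gauche with Et at 60° (1.0); CHO at 0° is gauche with iPr at 300° (1.2); SH at 240° is gauche with Ph at 180° (1.1); SH at 240° is gauche with iPr at 300° (1.2). Total 4.5 kcal/mol.
Et at 120° is eclipsed. CHO at 0° is eclipsed with iPr at 0° (3.1); H at 120° is eclipsed with Et at 120° (1.9); SH at 240° is eclipsed with Ph at 240° (3.2). Total 8.2 kcal/mol.
Et at 180° is staggered. CHO at 0° is gauche with Ph at 300° (0.9); CHO at 0° is gauche with iPr at 60° (1.2); SH at 240° is gauche with Et at 180° (1.2); SH at 240° is gauche with Ph at 300° (1.1). Total 4.4 kcal/mol.
Et at 240° is eclipsed. CHO at 0° is eclipsed with Ph at 0° (3.7); H at 120° is eclipsed with iPr at 120° (2.0); SH at 240° is eclipsed with Et at 240° (3.0). Total 8.7 kcal/mol.
Et at 300° is staggered. CHO at 0° is gauche with Et at 300° (1.0); CHO at 0° is gauche with Ph at 60° (0.9); SH at 240° is gauche with Et at 300° (1.2); SH at 240° is gauche with iPr at 180° (1.2). Total 4.3 kcal/mol.
Max at 0° (8.8 kcal/mol), min at 300° (4.3 kcal/mol); barrier = 4.5 kcal/mol.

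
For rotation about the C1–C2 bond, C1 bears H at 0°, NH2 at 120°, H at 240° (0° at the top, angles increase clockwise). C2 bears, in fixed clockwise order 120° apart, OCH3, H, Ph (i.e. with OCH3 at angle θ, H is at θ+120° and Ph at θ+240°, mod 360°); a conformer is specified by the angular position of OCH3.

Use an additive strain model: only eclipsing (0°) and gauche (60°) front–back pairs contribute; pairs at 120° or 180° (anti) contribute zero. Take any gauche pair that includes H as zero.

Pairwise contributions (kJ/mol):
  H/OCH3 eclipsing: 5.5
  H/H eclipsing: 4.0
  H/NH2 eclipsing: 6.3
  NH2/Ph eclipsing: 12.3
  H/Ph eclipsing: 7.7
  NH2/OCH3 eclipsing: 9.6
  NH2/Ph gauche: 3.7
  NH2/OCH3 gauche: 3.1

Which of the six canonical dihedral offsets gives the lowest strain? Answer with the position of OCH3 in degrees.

60°

OCH3 at 0° (eclipsed): H–OCH3 eclipsed, NH2–H eclipsed, H–Ph eclipsed; 5.5 + 6.3 + 7.7 = 19.5 kJ/mol.
OCH3 at 60° (staggered): NH2–OCH3 gauche; 3.1 = 3.1 kJ/mol.
OCH3 at 120° (eclipsed): H–Ph eclipsed, NH2–OCH3 eclipsed, H–H eclipsed; 7.7 + 9.6 + 4.0 = 21.3 kJ/mol.
OCH3 at 180° (staggered): NH2–OCH3 gauche, NH2–Ph gauche; 3.1 + 3.7 = 6.8 kJ/mol.
OCH3 at 240° (eclipsed): H–H eclipsed, NH2–Ph eclipsed, H–OCH3 eclipsed; 4.0 + 12.3 + 5.5 = 21.8 kJ/mol.
OCH3 at 300° (staggered): NH2–Ph gauche; 3.7 = 3.7 kJ/mol.
The minimum (3.1 kJ/mol) occurs with OCH3 at 60°.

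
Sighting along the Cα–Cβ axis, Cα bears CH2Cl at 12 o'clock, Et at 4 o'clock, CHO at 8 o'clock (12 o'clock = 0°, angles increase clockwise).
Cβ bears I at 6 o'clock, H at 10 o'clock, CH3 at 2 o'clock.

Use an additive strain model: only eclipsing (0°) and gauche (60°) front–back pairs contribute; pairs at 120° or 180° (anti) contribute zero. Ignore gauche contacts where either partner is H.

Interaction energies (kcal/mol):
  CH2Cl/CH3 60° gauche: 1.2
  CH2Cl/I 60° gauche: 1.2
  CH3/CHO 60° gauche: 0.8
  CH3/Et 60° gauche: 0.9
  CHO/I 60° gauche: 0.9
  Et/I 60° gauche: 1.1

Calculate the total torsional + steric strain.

4.1 kcal/mol

This conformer (staggered): CH2Cl(0°)/CH3(60°) gauche 1.2; Et(120°)/I(180°) gauche 1.1; Et(120°)/CH3(60°) gauche 0.9; CHO(240°)/I(180°) gauche 0.9 → 4.1 kcal/mol.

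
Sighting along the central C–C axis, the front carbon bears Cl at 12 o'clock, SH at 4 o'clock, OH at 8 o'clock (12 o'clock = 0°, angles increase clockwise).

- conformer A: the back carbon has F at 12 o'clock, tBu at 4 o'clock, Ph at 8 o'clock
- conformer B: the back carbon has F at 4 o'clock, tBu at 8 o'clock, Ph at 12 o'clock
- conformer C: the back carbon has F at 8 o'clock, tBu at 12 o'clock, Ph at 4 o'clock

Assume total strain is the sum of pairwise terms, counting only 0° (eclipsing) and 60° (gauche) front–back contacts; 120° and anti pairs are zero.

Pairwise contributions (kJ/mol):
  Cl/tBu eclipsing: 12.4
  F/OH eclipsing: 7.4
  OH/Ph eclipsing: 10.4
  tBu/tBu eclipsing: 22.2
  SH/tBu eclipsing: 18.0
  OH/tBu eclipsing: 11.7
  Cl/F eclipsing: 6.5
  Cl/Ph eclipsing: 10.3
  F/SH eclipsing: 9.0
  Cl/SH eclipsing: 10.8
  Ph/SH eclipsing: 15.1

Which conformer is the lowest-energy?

B

A (eclipsed): Cl(0°)/F(0°) eclipsed 6.5; SH(120°)/tBu(120°) eclipsed 18.0; OH(240°)/Ph(240°) eclipsed 10.4 → 34.9 kJ/mol.
B (eclipsed): Cl(0°)/Ph(0°) eclipsed 10.3; SH(120°)/F(120°) eclipsed 9.0; OH(240°)/tBu(240°) eclipsed 11.7 → 31.0 kJ/mol.
C (eclipsed): Cl(0°)/tBu(0°) eclipsed 12.4; SH(120°)/Ph(120°) eclipsed 15.1; OH(240°)/F(240°) eclipsed 7.4 → 34.9 kJ/mol.
B has the lowest total (31.0 kJ/mol).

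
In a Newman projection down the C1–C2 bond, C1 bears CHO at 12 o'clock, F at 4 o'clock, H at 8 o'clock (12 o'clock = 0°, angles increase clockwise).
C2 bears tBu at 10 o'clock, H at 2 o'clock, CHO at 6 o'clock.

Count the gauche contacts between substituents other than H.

2

Non-H gauche pairs: CHO(0°)/tBu(300°); F(120°)/CHO(180°) — 2 interactions.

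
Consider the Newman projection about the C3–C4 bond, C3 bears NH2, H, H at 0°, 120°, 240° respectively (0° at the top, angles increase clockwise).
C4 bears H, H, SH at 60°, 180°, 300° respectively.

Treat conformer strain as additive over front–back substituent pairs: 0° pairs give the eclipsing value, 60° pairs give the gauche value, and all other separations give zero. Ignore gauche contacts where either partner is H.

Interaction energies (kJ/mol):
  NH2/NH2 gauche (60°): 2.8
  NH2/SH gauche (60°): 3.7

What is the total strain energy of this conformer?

3.7 kJ/mol

This conformer (staggered): NH2–SH gauche; 3.7 = 3.7 kJ/mol.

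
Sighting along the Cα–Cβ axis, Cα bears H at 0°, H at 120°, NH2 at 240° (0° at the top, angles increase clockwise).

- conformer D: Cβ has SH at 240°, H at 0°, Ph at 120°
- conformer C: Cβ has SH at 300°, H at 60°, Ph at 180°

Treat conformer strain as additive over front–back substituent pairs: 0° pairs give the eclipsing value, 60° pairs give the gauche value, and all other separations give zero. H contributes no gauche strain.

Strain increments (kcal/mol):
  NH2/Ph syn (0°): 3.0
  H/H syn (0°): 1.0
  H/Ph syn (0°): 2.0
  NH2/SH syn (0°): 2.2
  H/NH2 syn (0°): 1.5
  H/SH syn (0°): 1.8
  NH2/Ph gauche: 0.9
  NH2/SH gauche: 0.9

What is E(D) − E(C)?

D is eclipsed. H at 0° is eclipsed with H at 0° (1.0); H at 120° is eclipsed with Ph at 120° (2.0); NH2 at 240° is eclipsed with SH at 240° (2.2). Total 5.2 kcal/mol.
C is staggered. NH2 at 240° is gauche with SH at 300° (0.9); NH2 at 240° is gauche with Ph at 180° (0.9). Total 1.8 kcal/mol.
E(D) − E(C) = 5.2 − 1.8 = +3.4 kcal/mol.

+3.4 kcal/mol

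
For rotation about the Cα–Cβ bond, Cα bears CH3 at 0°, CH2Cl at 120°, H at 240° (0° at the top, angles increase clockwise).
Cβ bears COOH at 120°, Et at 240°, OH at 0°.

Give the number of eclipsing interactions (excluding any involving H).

2

Non-H eclipsing pairs: CH3(0°)/OH(0°); CH2Cl(120°)/COOH(120°) — 2 interactions.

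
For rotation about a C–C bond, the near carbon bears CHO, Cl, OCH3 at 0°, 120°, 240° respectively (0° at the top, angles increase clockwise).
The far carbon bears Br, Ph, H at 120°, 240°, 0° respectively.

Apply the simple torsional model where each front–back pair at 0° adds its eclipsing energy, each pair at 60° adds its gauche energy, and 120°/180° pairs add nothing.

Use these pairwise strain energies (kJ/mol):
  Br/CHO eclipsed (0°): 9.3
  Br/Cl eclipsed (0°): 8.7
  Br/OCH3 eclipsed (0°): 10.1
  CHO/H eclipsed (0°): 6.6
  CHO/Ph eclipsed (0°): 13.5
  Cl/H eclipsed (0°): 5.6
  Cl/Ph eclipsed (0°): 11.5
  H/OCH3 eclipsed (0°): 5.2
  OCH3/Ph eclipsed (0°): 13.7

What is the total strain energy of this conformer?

29.0 kJ/mol

This conformer (eclipsed): CHO(0°)/H(0°) eclipsed 6.6; Cl(120°)/Br(120°) eclipsed 8.7; OCH3(240°)/Ph(240°) eclipsed 13.7 → 29.0 kJ/mol.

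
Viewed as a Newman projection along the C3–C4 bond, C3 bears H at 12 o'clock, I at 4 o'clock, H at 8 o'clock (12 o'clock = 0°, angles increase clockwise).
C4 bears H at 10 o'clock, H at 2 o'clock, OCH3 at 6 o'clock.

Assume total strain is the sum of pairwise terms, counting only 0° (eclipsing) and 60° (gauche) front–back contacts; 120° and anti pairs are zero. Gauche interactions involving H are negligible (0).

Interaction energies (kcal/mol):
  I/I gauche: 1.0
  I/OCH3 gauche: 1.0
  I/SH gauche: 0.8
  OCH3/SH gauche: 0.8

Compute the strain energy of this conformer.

This conformer (staggered): I(120°)/OCH3(180°) gauche 1.0 → 1.0 kcal/mol.

1.0 kcal/mol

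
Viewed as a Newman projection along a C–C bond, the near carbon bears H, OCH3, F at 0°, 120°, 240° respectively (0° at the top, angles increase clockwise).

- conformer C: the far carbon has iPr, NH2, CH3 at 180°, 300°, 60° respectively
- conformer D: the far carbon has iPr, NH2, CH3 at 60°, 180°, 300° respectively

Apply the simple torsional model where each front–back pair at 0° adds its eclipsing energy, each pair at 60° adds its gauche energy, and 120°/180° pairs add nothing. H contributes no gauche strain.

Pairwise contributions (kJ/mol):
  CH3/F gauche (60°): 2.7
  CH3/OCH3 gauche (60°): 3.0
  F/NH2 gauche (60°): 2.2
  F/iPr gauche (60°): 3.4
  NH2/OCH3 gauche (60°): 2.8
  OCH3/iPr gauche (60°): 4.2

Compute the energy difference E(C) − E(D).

+0.9 kJ/mol

C (staggered): OCH3(120°)/iPr(180°) gauche 4.2; OCH3(120°)/CH3(60°) gauche 3.0; F(240°)/iPr(180°) gauche 3.4; F(240°)/NH2(300°) gauche 2.2 → 12.8 kJ/mol.
D (staggered): OCH3(120°)/iPr(60°) gauche 4.2; OCH3(120°)/NH2(180°) gauche 2.8; F(240°)/NH2(180°) gauche 2.2; F(240°)/CH3(300°) gauche 2.7 → 11.9 kJ/mol.
E(C) − E(D) = 12.8 − 11.9 = +0.9 kJ/mol.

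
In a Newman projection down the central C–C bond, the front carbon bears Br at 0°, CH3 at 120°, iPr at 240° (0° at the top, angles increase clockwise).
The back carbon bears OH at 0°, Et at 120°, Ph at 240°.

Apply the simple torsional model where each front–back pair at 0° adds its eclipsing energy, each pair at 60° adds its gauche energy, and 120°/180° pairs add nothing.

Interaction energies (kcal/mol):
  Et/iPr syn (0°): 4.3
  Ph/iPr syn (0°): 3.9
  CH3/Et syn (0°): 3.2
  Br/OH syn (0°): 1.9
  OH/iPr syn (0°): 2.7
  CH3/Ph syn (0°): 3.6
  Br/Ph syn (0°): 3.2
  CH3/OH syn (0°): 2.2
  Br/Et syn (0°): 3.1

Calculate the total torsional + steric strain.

This conformer (eclipsed): Br–OH eclipsed, CH3–Et eclipsed, iPr–Ph eclipsed; 1.9 + 3.2 + 3.9 = 9.0 kcal/mol.

9.0 kcal/mol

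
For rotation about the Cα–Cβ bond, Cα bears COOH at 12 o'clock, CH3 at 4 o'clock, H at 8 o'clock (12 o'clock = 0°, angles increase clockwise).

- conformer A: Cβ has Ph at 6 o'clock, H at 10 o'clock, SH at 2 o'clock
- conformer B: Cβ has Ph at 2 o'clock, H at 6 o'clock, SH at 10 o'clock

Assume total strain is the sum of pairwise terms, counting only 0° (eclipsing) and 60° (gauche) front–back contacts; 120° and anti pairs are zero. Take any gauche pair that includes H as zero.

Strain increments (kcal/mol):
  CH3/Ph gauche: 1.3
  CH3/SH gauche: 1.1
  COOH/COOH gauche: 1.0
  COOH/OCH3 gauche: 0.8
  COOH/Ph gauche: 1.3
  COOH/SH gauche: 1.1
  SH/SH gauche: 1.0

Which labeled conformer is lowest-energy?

A

A (staggered): COOH(0°)/SH(60°) gauche 1.1; CH3(120°)/Ph(180°) gauche 1.3; CH3(120°)/SH(60°) gauche 1.1 → 3.5 kcal/mol.
B (staggered): COOH(0°)/Ph(60°) gauche 1.3; COOH(0°)/SH(300°) gauche 1.1; CH3(120°)/Ph(60°) gauche 1.3 → 3.7 kcal/mol.
A has the lowest total (3.5 kcal/mol).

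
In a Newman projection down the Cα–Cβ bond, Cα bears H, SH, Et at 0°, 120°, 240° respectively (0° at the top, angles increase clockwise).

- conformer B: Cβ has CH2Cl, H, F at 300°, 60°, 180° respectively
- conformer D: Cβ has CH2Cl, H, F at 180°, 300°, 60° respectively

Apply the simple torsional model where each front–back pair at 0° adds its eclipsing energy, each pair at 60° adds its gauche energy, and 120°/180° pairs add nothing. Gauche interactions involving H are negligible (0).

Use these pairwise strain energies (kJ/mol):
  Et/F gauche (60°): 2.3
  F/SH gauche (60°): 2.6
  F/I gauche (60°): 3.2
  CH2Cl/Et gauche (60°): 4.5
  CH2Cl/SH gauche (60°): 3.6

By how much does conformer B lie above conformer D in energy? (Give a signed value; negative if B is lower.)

-1.3 kJ/mol

B (staggered): SH–F gauche, Et–CH2Cl gauche, Et–F gauche; 2.6 + 4.5 + 2.3 = 9.4 kJ/mol.
D (staggered): SH–CH2Cl gauche, SH–F gauche, Et–CH2Cl gauche; 3.6 + 2.6 + 4.5 = 10.7 kJ/mol.
E(B) − E(D) = 9.4 − 10.7 = -1.3 kJ/mol.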